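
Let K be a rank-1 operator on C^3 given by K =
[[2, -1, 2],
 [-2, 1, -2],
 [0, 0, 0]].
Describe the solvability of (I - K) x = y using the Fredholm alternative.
(I - K) is invertible (det(I - K) = -2 ≠ 0), so for every y in C^3 the equation (I - K) x = y has a unique solution.

K has rank 1, so it is an outer product K = u v^T: every row of K is a multiple of one row vector. Reading off the entries, u = (1, -1, 0) and v = (2, -1, 2) (row i of K equals u_i·v^T). A rank-one matrix u v^T satisfies K u = u (v·u) and kills the (2)-dimensional subspace v^⊥, so its characteristic polynomial is lambda^2 (lambda - v·u) with v·u = tr K = 3. Hence the eigenvalues of I - K are 1 (multiplicity 2) and 1 - (3) = -2, so det(I - K) = -2. (Direct check: I - K =
[[-1, 1, -2],
 [2, 0, 2],
 [0, 0, 1]]
has determinant -2.) The finite-dimensional Fredholm alternative says: either (I - K) is invertible, or ker(I - K) ≠ {0} and then range(I - K) = ker((I - K)^*)^⊥, with dim ker(I - K) = dim ker((I - K)^*). Since det(I - K) ≠ 0, 1 is not an eigenvalue of K and ker(I - K) = {0}, so we are in the first case: for every y there is a unique x = (I - K)^(-1) y. Explicitly, by the Sherman–Morrison formula, (I - u v^T)^(-1) = I + u v^T/(1 - v·u), i.e. (I - K)^(-1) = I + K/(-2).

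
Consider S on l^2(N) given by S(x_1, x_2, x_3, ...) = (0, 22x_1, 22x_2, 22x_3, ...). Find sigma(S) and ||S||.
sigma(S) = closed disk {z in C : |z| ≤ 22}; ||S|| = 22

Note S = 22·U where U is the unit right shift (U x)_k = x_{k-1} (with x_0 := 0); so ||S|| = 22||U|| and sigma(S) = 22·sigma(U). ||S x||^2 = sum_{k≥1} |22x_k|^2 = 484||x||^2, so ||S|| = 22 and sigma(S) ⊂ {|z| ≤ 22}. For any |lambda| < 22, the equation (S - lambda I) x = 0 forces x_1 = 0, then 22x_k = lambda x_{k+1} ⇒ x = 0, so S has no eigenvalues. But (S - lambda I) is not surjective for |lambda| < 22: solving (S - lambda I) x = e_1 would require x_n proportional to (lambda/22)^(-n), which is not in l^2. So every |lambda| < 22 lies in the residual spectrum. The boundary |lambda| = 22 is in the approximate point spectrum (the spectrum is closed). Hence sigma(S) is the closed disk of radius 22.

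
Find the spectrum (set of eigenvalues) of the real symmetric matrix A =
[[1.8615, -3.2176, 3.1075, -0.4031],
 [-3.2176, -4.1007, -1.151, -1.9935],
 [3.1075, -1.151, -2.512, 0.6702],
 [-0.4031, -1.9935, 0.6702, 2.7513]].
sigma(A) ≈ {-6, -4, 3, 5}

A is real symmetric, so its spectrum consists of real eigenvalues. Expanding the characteristic polynomial of the displayed matrix gives
  det(λ I - A) = p(λ) = λ^4 + (2)λ^3 + (-41)λ^2 + (-41.9988)λ + (360.0095).
Solving p(λ) = 0 yields eigenvalues ≈ -6, -4, 3, 5. (A is shown rounded to 4 decimals, so these recover the underlying integer eigenvalues to within that precision.)
Verification: the trace of A = -2 equals the sum of eigenvalues -2, and det(A) ≈ 360.0095 matches the eigenvalue product 360.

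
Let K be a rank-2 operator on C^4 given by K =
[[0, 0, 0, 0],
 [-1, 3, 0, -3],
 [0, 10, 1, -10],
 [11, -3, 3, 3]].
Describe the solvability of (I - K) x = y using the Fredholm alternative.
(I - K) is invertible (det(I - K) = 30 ≠ 0), so for every y in C^4 the equation (I - K) x = y has a unique solution.

K has rank 2 and factors as K = U V^T = u1 v1^T + u2 v2^T with u1 = (0, 0, -1, -3), v1 = (-3, -1, -1, 1), u2 = (0, 1, 3, -2), v2 = (-1, 3, 0, -3) (multiplying out reproduces the displayed K). The nonzero eigenvalues of U V^T coincide with those of the 2 x 2 matrix G = V^T U = [[v1·u1, v1·u2], [v2·u1, v2·u2]] = [[-2, -6], [9, 9]], and by the Sylvester determinant identity det(I_4 - U V^T) = det(I_2 - V^T U) = det([[3, 6], [-9, -8]]) = (3)(-8) - (6)(-9) = 30. (Direct check: I - K =
[[1, 0, 0, 0],
 [1, -2, 0, 3],
 [0, -10, 0, 10],
 [-11, 3, -3, -2]]
has determinant 30.) The finite-dimensional Fredholm alternative says: either (I - K) is invertible, or ker(I - K) ≠ {0} and then range(I - K) = ker((I - K)^*)^⊥, with dim ker(I - K) = dim ker((I - K)^*). Since det(I - K) ≠ 0, 1 is not an eigenvalue of K and ker(I - K) = {0}, so we are in the first case: for every y there is a unique x = (I - K)^(-1) y. (Explicitly, by the Woodbury identity, (I - U V^T)^(-1) = I + U (I_2 - G)^(-1) V^T.)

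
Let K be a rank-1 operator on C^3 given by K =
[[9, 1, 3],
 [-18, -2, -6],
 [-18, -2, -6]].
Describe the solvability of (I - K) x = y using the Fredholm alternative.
(I - K) is singular (det(I - K) = 0, i.e. 1 ∈ sigma(K)). (I - K) x = y is solvable iff y ⊥ ker((I - K)^*) = span{(9, 1, 3)}, i.e. iff 9y_1 + y_2 + 3y_3 = 0. When solvable, the solutions are x = y + c·(1, -2, -2), c arbitrary (ker(I - K) = span{(1, -2, -2)}, dimension 1).

K has rank 1, so it is an outer product K = u v^T: every row of K is a multiple of one row vector. Reading off the entries, u = (1, -2, -2) and v = (9, 1, 3) (row i of K equals u_i·v^T). A rank-one matrix u v^T satisfies K u = u (v·u) and kills the (2)-dimensional subspace v^⊥, so its characteristic polynomial is lambda^2 (lambda - v·u) with v·u = tr K = 1. Hence the eigenvalues of I - K are 1 (multiplicity 2) and 1 - (1) = 0, so det(I - K) = 0. (Direct check: I - K =
[[-8, -1, -3],
 [18, 3, 6],
 [18, 2, 7]]
has determinant 0.) So 1 is an eigenvalue of K and (I - K) is not invertible. The finite-dimensional Fredholm alternative says: either (I - K) is invertible, or ker(I - K) ≠ {0} and then range(I - K) = ker((I - K)^*)^⊥, with dim ker(I - K) = dim ker((I - K)^*). We are in the second case, so we need both kernels. Kernel of I - K: (I - K) u = u - u (v·u) = u - u = 0, so ker(I - K) = span{u} = span{(1, -2, -2)} (it is exactly 1-dimensional because rank(I - K) = 2). Kernel of the adjoint: K is real, so (I - K)^* = I - K^T = I - v u^T, and (I - v u^T) v = v - v (u·v) = 0; hence ker((I - K)^*) = span{v} = span{(9, 1, 3)}. Therefore (I - K) x = y is solvable iff <y, v> = 0, i.e. iff 9y_1 + y_2 + 3y_3 = 0. When this holds, K y = u (v·y) = 0, so (I - K) y = y and x = y is a particular solution; the full solution set is the line x = y + c·u = y + c·(1, -2, -2), c ∈ C.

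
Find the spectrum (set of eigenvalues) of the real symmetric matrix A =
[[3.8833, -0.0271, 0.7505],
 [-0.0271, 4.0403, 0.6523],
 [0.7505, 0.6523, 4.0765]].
sigma(A) ≈ {3, 4, 5}

A is real symmetric, so its spectrum consists of real eigenvalues. Expanding the characteristic polynomial of the displayed matrix gives
  det(λ I - A) = p(λ) = λ^3 + (-12)λ^2 + (47)λ + (-60.0015).
Solving p(λ) = 0 yields eigenvalues ≈ 3, 4, 5. (A is shown rounded to 4 decimals, so these recover the underlying integer eigenvalues to within that precision.)
Verification: the trace of A = 12 equals the sum of eigenvalues 12, and det(A) ≈ 60.0015 matches the eigenvalue product 60.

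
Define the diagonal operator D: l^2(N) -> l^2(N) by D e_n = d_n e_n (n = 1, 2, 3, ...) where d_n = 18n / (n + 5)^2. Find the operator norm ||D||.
||D|| = 9/10 (attained at n = 5)

For D diagonal, ||D|| = sup_n |d_n|. Treat f(x) = 18x / (x + 5)^2 for real x > 0. By the quotient rule, f'(x) = 18(5 - x)/(x + 5)^3, which is positive for x < 5 and negative for x > 5. So f has a unique maximum at x = 5, and since 5 is a positive integer, the supremum over n ≥ 1 is attained at n = 5: d_5 = 18·5/(5 + 5)^2 = 18·5/100 = 9/10. Hence ||D|| = 9/10.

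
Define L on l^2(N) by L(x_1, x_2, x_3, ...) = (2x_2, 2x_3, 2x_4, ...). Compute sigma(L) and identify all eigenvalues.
sigma(L) = closed disk {z in C : |z| ≤ 2}; sigma_p(L) = open disk {z in C : |z| < 2}

Note L = 2·V where V is the unit left shift (V x)_k = x_{k+1}; so sigma(L) = 2·sigma(V) and ||L|| = 2||V||. ||L x||^2 = 4sum_{k≥2} |x_k|^2 ≤ 4||x||^2, with equality on {x : x_1 = 0}, so ||L|| = 2. For any lambda with |lambda| < 2, set r = lambda/2 (|r| < 1); the vector x = (1, r, r^2, ...) is in l^2 and satisfies L x = 2(r, r^2, ...) = lambda x, so lambda is an eigenvalue. On the boundary |lambda| = 2 the geometric series diverges, so no l^2 eigenvector exists, but these lambda lie in the approximate point spectrum. Hence sigma(L) is the closed disk of radius 2 and sigma_p(L) is the open disk.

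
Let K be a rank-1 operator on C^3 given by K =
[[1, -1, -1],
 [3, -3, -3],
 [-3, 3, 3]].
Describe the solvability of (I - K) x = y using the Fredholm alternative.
(I - K) is singular (det(I - K) = 0, i.e. 1 ∈ sigma(K)). (I - K) x = y is solvable iff y ⊥ ker((I - K)^*) = span{(1, -1, -1)}, i.e. iff y_1 - y_2 - y_3 = 0. When solvable, the solutions are x = y + c·(1, 3, -3), c arbitrary (ker(I - K) = span{(1, 3, -3)}, dimension 1).

K has rank 1, so it is an outer product K = u v^T: every row of K is a multiple of one row vector. Reading off the entries, u = (1, 3, -3) and v = (1, -1, -1) (row i of K equals u_i·v^T). A rank-one matrix u v^T satisfies K u = u (v·u) and kills the (2)-dimensional subspace v^⊥, so its characteristic polynomial is lambda^2 (lambda - v·u) with v·u = tr K = 1. Hence the eigenvalues of I - K are 1 (multiplicity 2) and 1 - (1) = 0, so det(I - K) = 0. (Direct check: I - K =
[[0, 1, 1],
 [-3, 4, 3],
 [3, -3, -2]]
has determinant 0.) So 1 is an eigenvalue of K and (I - K) is not invertible. The finite-dimensional Fredholm alternative says: either (I - K) is invertible, or ker(I - K) ≠ {0} and then range(I - K) = ker((I - K)^*)^⊥, with dim ker(I - K) = dim ker((I - K)^*). We are in the second case, so we need both kernels. Kernel of I - K: (I - K) u = u - u (v·u) = u - u = 0, so ker(I - K) = span{u} = span{(1, 3, -3)} (it is exactly 1-dimensional because rank(I - K) = 2). Kernel of the adjoint: K is real, so (I - K)^* = I - K^T = I - v u^T, and (I - v u^T) v = v - v (u·v) = 0; hence ker((I - K)^*) = span{v} = span{(1, -1, -1)}. Therefore (I - K) x = y is solvable iff <y, v> = 0, i.e. iff y_1 - y_2 - y_3 = 0. When this holds, K y = u (v·y) = 0, so (I - K) y = y and x = y is a particular solution; the full solution set is the line x = y + c·u = y + c·(1, 3, -3), c ∈ C.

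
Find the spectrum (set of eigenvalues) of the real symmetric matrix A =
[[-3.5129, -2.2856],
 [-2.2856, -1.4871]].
sigma(A) ≈ {-5, 0}

A is real symmetric, so its spectrum consists of real eigenvalues. Expanding the characteristic polynomial of the displayed matrix gives
  det(λ I - A) = p(λ) = λ^2 + (5)λ + (0).
Solving p(λ) = 0 yields eigenvalues ≈ -5, 0. (A is shown rounded to 4 decimals, so these recover the underlying integer eigenvalues to within that precision.)
Verification: the trace of A = -5 equals the sum of eigenvalues -5, and det(A) ≈ 0.0001 matches the eigenvalue product 0.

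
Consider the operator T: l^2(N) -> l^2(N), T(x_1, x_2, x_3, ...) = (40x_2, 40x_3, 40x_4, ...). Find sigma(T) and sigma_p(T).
sigma(T) = closed disk {z in C : |z| ≤ 40}; sigma_p(T) = open disk {z in C : |z| < 40}

Note T = 40·V where V is the unit left shift (V x)_k = x_{k+1}; so sigma(T) = 40·sigma(V) and ||T|| = 40||V||. ||T x||^2 = 1600sum_{k≥2} |x_k|^2 ≤ 1600||x||^2, with equality on {x : x_1 = 0}, so ||T|| = 40. For any lambda with |lambda| < 40, set r = lambda/40 (|r| < 1); the vector x = (1, r, r^2, ...) is in l^2 and satisfies T x = 40(r, r^2, ...) = lambda x, so lambda is an eigenvalue. On the boundary |lambda| = 40 the geometric series diverges, so no l^2 eigenvector exists, but these lambda lie in the approximate point spectrum. Hence sigma(T) is the closed disk of radius 40 and sigma_p(T) is the open disk.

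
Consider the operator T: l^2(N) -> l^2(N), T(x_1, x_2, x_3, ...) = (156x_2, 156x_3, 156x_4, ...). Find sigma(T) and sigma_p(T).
sigma(T) = closed disk {z in C : |z| ≤ 156}; sigma_p(T) = open disk {z in C : |z| < 156}

Note T = 156·V where V is the unit left shift (V x)_k = x_{k+1}; so sigma(T) = 156·sigma(V) and ||T|| = 156||V||. ||T x||^2 = 24336sum_{k≥2} |x_k|^2 ≤ 24336||x||^2, with equality on {x : x_1 = 0}, so ||T|| = 156. For any lambda with |lambda| < 156, set r = lambda/156 (|r| < 1); the vector x = (1, r, r^2, ...) is in l^2 and satisfies T x = 156(r, r^2, ...) = lambda x, so lambda is an eigenvalue. On the boundary |lambda| = 156 the geometric series diverges, so no l^2 eigenvector exists, but these lambda lie in the approximate point spectrum. Hence sigma(T) is the closed disk of radius 156 and sigma_p(T) is the open disk.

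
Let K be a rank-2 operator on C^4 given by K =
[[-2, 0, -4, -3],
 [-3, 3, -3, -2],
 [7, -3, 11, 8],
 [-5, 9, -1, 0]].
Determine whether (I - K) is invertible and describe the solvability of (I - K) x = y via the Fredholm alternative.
(I - K) is invertible (det(I - K) = 24 ≠ 0), so for every y in C^4 the equation (I - K) x = y has a unique solution.

K has rank 2 and factors as K = U V^T = u1 v1^T + u2 v2^T with u1 = (1, 0, -2, -2), v1 = (1, -3, -1, -1), u2 = (1, 1, -3, 1), v2 = (-3, 3, -3, -2) (multiplying out reproduces the displayed K). The nonzero eigenvalues of U V^T coincide with those of the 2 x 2 matrix G = V^T U = [[v1·u1, v1·u2], [v2·u1, v2·u2]] = [[5, 0], [7, 7]], and by the Sylvester determinant identity det(I_4 - U V^T) = det(I_2 - V^T U) = det([[-4, 0], [-7, -6]]) = (-4)(-6) - (0)(-7) = 24. (Direct check: I - K =
[[3, 0, 4, 3],
 [3, -2, 3, 2],
 [-7, 3, -10, -8],
 [5, -9, 1, 1]]
has determinant 24.) The finite-dimensional Fredholm alternative says: either (I - K) is invertible, or ker(I - K) ≠ {0} and then range(I - K) = ker((I - K)^*)^⊥, with dim ker(I - K) = dim ker((I - K)^*). Since det(I - K) ≠ 0, 1 is not an eigenvalue of K and ker(I - K) = {0}, so we are in the first case: for every y there is a unique x = (I - K)^(-1) y. (Explicitly, by the Woodbury identity, (I - U V^T)^(-1) = I + U (I_2 - G)^(-1) V^T.)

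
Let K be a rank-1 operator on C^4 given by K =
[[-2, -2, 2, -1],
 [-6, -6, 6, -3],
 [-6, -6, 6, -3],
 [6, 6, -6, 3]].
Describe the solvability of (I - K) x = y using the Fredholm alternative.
(I - K) is singular (det(I - K) = 0, i.e. 1 ∈ sigma(K)). (I - K) x = y is solvable iff y ⊥ ker((I - K)^*) = span{(-2, -2, 2, -1)}, i.e. iff -2y_1 - 2y_2 + 2y_3 - y_4 = 0. When solvable, the solutions are x = y + c·(1, 3, 3, -3), c arbitrary (ker(I - K) = span{(1, 3, 3, -3)}, dimension 1).

K has rank 1, so it is an outer product K = u v^T: every row of K is a multiple of one row vector. Reading off the entries, u = (1, 3, 3, -3) and v = (-2, -2, 2, -1) (row i of K equals u_i·v^T). A rank-one matrix u v^T satisfies K u = u (v·u) and kills the (3)-dimensional subspace v^⊥, so its characteristic polynomial is lambda^3 (lambda - v·u) with v·u = tr K = 1. Hence the eigenvalues of I - K are 1 (multiplicity 3) and 1 - (1) = 0, so det(I - K) = 0. (Direct check: I - K =
[[3, 2, -2, 1],
 [6, 7, -6, 3],
 [6, 6, -5, 3],
 [-6, -6, 6, -2]]
has determinant 0.) So 1 is an eigenvalue of K and (I - K) is not invertible. The finite-dimensional Fredholm alternative says: either (I - K) is invertible, or ker(I - K) ≠ {0} and then range(I - K) = ker((I - K)^*)^⊥, with dim ker(I - K) = dim ker((I - K)^*). We are in the second case, so we need both kernels. Kernel of I - K: (I - K) u = u - u (v·u) = u - u = 0, so ker(I - K) = span{u} = span{(1, 3, 3, -3)} (it is exactly 1-dimensional because rank(I - K) = 3). Kernel of the adjoint: K is real, so (I - K)^* = I - K^T = I - v u^T, and (I - v u^T) v = v - v (u·v) = 0; hence ker((I - K)^*) = span{v} = span{(-2, -2, 2, -1)}. Therefore (I - K) x = y is solvable iff <y, v> = 0, i.e. iff -2y_1 - 2y_2 + 2y_3 - y_4 = 0. When this holds, K y = u (v·y) = 0, so (I - K) y = y and x = y is a particular solution; the full solution set is the line x = y + c·u = y + c·(1, 3, 3, -3), c ∈ C.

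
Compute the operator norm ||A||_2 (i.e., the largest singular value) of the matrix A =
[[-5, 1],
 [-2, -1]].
||A||_2 = sqrt((31 + sqrt(765))/2) ≈ 5.4157 (= sqrt(largest eigenvalue of A^T A))

||A||_2 = sigma_max(A) = sqrt(lambda_max(A^T A)). Form the symmetric matrix M = A^T A =
[[29, -3],
 [-3, 2]].
Its characteristic polynomial (trace, determinant of M give the coefficients) is
  p(λ) = det(λ I - M) = λ^2 - 31λ + 49.
For λ^2 - 31λ + 49 the discriminant is 765. It is nonnegative but not a perfect square, so the roots are real and irrational: λ = (31 ± sqrt(765))/2 ≈ 29.3293, 1.6707.
So the eigenvalues of A^T A are ≈ 1.6707, 29.3293 (all ≥ 0, as they must be for A^T A). The largest is λ_max = (31 + sqrt(765))/2 ≈ 29.3293, hence ||A||_2 = sqrt(λ_max) = sqrt((31 + sqrt(765))/2) ≈ 5.4157.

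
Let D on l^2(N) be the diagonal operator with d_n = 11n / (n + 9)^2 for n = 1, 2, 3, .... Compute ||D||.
||D|| = 11/36 (attained at n = 9)

For D diagonal, ||D|| = sup_n |d_n|. Treat f(x) = 11x / (x + 9)^2 for real x > 0. By the quotient rule, f'(x) = 11(9 - x)/(x + 9)^3, which is positive for x < 9 and negative for x > 9. So f has a unique maximum at x = 9, and since 9 is a positive integer, the supremum over n ≥ 1 is attained at n = 9: d_9 = 11·9/(9 + 9)^2 = 11·9/324 = 11/36. Hence ||D|| = 11/36.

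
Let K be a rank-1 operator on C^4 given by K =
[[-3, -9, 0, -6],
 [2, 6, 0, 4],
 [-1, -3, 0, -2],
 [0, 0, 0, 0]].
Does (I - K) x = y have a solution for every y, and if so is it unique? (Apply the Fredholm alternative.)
(I - K) is invertible (det(I - K) = -2 ≠ 0), so for every y in C^4 the equation (I - K) x = y has a unique solution.

K has rank 1, so it is an outer product K = u v^T: every row of K is a multiple of one row vector. Reading off the entries, u = (-3, 2, -1, 0) and v = (1, 3, 0, 2) (row i of K equals u_i·v^T). A rank-one matrix u v^T satisfies K u = u (v·u) and kills the (3)-dimensional subspace v^⊥, so its characteristic polynomial is lambda^3 (lambda - v·u) with v·u = tr K = 3. Hence the eigenvalues of I - K are 1 (multiplicity 3) and 1 - (3) = -2, so det(I - K) = -2. (Direct check: I - K =
[[4, 9, 0, 6],
 [-2, -5, 0, -4],
 [1, 3, 1, 2],
 [0, 0, 0, 1]]
has determinant -2.) The finite-dimensional Fredholm alternative says: either (I - K) is invertible, or ker(I - K) ≠ {0} and then range(I - K) = ker((I - K)^*)^⊥, with dim ker(I - K) = dim ker((I - K)^*). Since det(I - K) ≠ 0, 1 is not an eigenvalue of K and ker(I - K) = {0}, so we are in the first case: for every y there is a unique x = (I - K)^(-1) y. Explicitly, by the Sherman–Morrison formula, (I - u v^T)^(-1) = I + u v^T/(1 - v·u), i.e. (I - K)^(-1) = I + K/(-2).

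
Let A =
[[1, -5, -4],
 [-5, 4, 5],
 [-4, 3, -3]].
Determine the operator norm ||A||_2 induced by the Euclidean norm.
||A||_2 ≈ 10.248 (= sqrt(largest eigenvalue of A^T A))

||A||_2 = sigma_max(A) = sqrt(lambda_max(A^T A)). Form the symmetric matrix M = A^T A =
[[42, -37, -17],
 [-37, 50, 31],
 [-17, 31, 50]].
Its characteristic polynomial (trace, sum of principal 2x2 minors, determinant of M give the coefficients) is
  p(λ) = det(λ I - M) = λ^3 - 142λ^2 + 4081λ - 20736.
No integer candidate from the rational root theorem (±divisors of 20736) is a root, so the roots are irrational. The cubic discriminant is Δ = 31149411072 > 0, so there are three distinct real roots. p(6) = -1146 and p(7) = 1216 have opposite signs, so a root lies in (6, 7); Newton's method refines it to λ ≈ 6.4723. p(30) = 894 and p(31) = -896 have opposite signs, so a root lies in (30, 31); Newton's method refines it to λ ≈ 30.5065. p(105) = -156 and p(106) = 7354 have opposite signs, so a root lies in (105, 106); Newton's method refines it to λ ≈ 105.0213. Check (Vieta): the three roots sum to 142, matching tr M = 142.
So the eigenvalues of A^T A are ≈ 6.4723, 30.5065, 105.0213 (all ≥ 0, as they must be for A^T A). The largest is λ_max ≈ 105.0213, hence ||A||_2 = sqrt(λ_max) ≈ 10.248.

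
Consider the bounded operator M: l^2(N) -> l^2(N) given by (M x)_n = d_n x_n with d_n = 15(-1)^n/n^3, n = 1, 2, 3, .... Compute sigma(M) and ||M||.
sigma(M) = {15(-1)^n/n^3 : n ≥ 1} ∪ {0}; ||M|| = 15

A bounded diagonal operator on l^2 with diagonal entries d_n has spectrum equal to the closure of {d_n : n ≥ 1}: every d_n is an eigenvalue (with eigenvector e_n), so {d_n} ⊂ sigma(M); the spectrum is closed, so its closure is too; and for lambda not in the closure, (M - lambda I) has bounded inverse (the diagonal entries 1/(d_n - lambda) are bounded). For our sequence d_n = 15(-1)^n/n^3, n = 1, 2, 3, ...:
  - {d_n} = {15(-1)^n/n^3 : n ≥ 1}; the only limit point is 0
  - closure = {15(-1)^n/n^3 : n ≥ 1} ∪ {0}
For the norm: a diagonal operator has ||M|| = sup_n |d_n|. Here |d_n| = 15/n^3 is decreasing, so sup_n |d_n| = |d_1| = 15. So ||M|| = 15.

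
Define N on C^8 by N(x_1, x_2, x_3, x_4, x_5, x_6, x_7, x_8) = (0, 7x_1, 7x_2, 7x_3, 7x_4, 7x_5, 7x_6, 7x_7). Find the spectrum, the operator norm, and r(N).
sigma(N) = {0}; ||N|| = 7; r(N) = 0. (N is nilpotent with N^8 = 0.)

On C^8, N is a strictly lower-triangular matrix with 7 on the subdiagonal and zeros elsewhere, so its characteristic polynomial is lambda^8 and every eigenvalue is 0: sigma(N) = {0}. For the operator norm, N e_i = 7e_{i+1} for i = 1, ..., 7 and N e_8 = 0, so the singular values of N are 7 (with multiplicity 7) and 0; hence ||N|| = 7. The spectral radius r(N) = max|lambda| = 0. Note ||N|| > r(N) — characteristic of non-normal nilpotent operators. Indeed N^8 = 0.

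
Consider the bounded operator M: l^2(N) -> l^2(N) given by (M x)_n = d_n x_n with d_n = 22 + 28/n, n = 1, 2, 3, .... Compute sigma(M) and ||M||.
sigma(M) = {22 + 28/n : n ≥ 1} ∪ {22}; ||M|| = 50

A bounded diagonal operator on l^2 with diagonal entries d_n has spectrum equal to the closure of {d_n : n ≥ 1}: every d_n is an eigenvalue (with eigenvector e_n), so {d_n} ⊂ sigma(M); the spectrum is closed, so its closure is too; and for lambda not in the closure, (M - lambda I) has bounded inverse (the diagonal entries 1/(d_n - lambda) are bounded). For our sequence d_n = 22 + 28/n, n = 1, 2, 3, ...:
  - {d_n} = {22 + 28/n : n ≥ 1}; the only limit point is 22
  - closure = {22 + 28/n : n ≥ 1} ∪ {22}
For the norm: a diagonal operator has ||M|| = sup_n |d_n|. Here d_n = 22 + 28/n is positive and decreasing, so sup_n |d_n| = d_1 = 22 + 28 = 50. So ||M|| = 50.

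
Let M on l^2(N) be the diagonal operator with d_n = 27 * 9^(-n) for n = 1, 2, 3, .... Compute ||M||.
||M|| = 3 (attained at n = 1)

For M diagonal, ||M|| = sup_n |d_n|. The sequence d_n = 27 * 9^(-n) is positive and strictly decreasing (ratio 9^(-1) < 1), so the supremum is d_1 = 27/9 = 3. Hence ||M|| = 3.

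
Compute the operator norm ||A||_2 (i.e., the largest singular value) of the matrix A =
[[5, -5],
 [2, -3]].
||A||_2 = sqrt((63 + sqrt(3869))/2) ≈ 7.9121 (= sqrt(largest eigenvalue of A^T A))

||A||_2 = sigma_max(A) = sqrt(lambda_max(A^T A)). Form the symmetric matrix M = A^T A =
[[29, -31],
 [-31, 34]].
Its characteristic polynomial (trace, determinant of M give the coefficients) is
  p(λ) = det(λ I - M) = λ^2 - 63λ + 25.
For λ^2 - 63λ + 25 the discriminant is 3869. It is nonnegative but not a perfect square, so the roots are real and irrational: λ = (63 ± sqrt(3869))/2 ≈ 62.6006, 0.3994.
So the eigenvalues of A^T A are ≈ 0.3994, 62.6006 (all ≥ 0, as they must be for A^T A). The largest is λ_max = (63 + sqrt(3869))/2 ≈ 62.6006, hence ||A||_2 = sqrt(λ_max) = sqrt((63 + sqrt(3869))/2) ≈ 7.9121.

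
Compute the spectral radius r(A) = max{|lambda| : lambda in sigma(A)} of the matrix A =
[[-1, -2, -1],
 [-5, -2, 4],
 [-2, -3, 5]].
r(A) ≈ 4.0579

The eigenvalues of A are the roots of its characteristic polynomial. With M = A (coefficients from the trace, the sum of principal 2x2 minors, and det A):
  p(λ) = det(λ I - M) = λ^3 - 2λ^2 - 13λ + 47.
No integer candidate from the rational root theorem (±divisors of 47) is a root, so the roots are irrational. The cubic discriminant is Δ = -26679 < 0, so there is one real root and a complex-conjugate pair. p(-5) = -63 and p(-4) = 3 have opposite signs, so a root lies in (-5, -4); Newton's method refines it to λ ≈ -4.0579. Dividing out (λ - (-4.0579)) leaves approximately λ^2 - 6.0579λ + 11.5823. For λ^2 - 6.0579λ + 11.5823 the discriminant is -9.6312. It is negative, so the remaining roots are the complex-conjugate pair λ ≈ 3.0289 ± 1.5517i. Their product equals the constant term, so |λ|^2 ≈ 11.5823 and |λ| ≈ 3.4033.
Thus the eigenvalues (to 4 decimals) are -4.0579 (modulus 4.0579); 3.0289 ± 1.5517i (modulus 3.4033). The spectral radius is the largest modulus: r(A) ≈ 4.0579. (Cross-check: r(A) ≤ ||A||_2 ≈ 8.8387; equality holds whenever A is normal, though it can also hold for some non-normal A.)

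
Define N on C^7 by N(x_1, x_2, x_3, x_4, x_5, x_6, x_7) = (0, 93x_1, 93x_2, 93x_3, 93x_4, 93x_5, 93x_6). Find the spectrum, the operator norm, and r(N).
sigma(N) = {0}; ||N|| = 93; r(N) = 0. (N is nilpotent with N^7 = 0.)

On C^7, N is a strictly lower-triangular matrix with 93 on the subdiagonal and zeros elsewhere, so its characteristic polynomial is lambda^7 and every eigenvalue is 0: sigma(N) = {0}. For the operator norm, N e_i = 93e_{i+1} for i = 1, ..., 6 and N e_7 = 0, so the singular values of N are 93 (with multiplicity 6) and 0; hence ||N|| = 93. The spectral radius r(N) = max|lambda| = 0. Note ||N|| > r(N) — characteristic of non-normal nilpotent operators. Indeed N^7 = 0.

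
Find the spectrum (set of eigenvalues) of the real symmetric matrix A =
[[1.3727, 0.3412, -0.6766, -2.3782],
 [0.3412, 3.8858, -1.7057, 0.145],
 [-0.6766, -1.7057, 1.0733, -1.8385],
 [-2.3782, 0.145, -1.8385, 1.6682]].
sigma(A) ≈ {-2, 1, 4, 5}

A is real symmetric, so its spectrum consists of real eigenvalues. Expanding the characteristic polynomial of the displayed matrix gives
  det(λ I - A) = p(λ) = λ^4 + (-8)λ^3 + (9)λ^2 + (37.9989)λ + (-39.9976).
Solving p(λ) = 0 yields eigenvalues ≈ -2, 1, 4, 5. (A is shown rounded to 4 decimals, so these recover the underlying integer eigenvalues to within that precision.)
Verification: the trace of A = 8 equals the sum of eigenvalues 8, and det(A) ≈ -39.9976 matches the eigenvalue product -40.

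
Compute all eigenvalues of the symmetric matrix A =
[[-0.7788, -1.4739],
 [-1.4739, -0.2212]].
sigma(A) ≈ {-2, 1}

A is real symmetric, so its spectrum consists of real eigenvalues. Expanding the characteristic polynomial of the displayed matrix gives
  det(λ I - A) = p(λ) = λ^2 + (1)λ + (-2).
Solving p(λ) = 0 yields eigenvalues ≈ -2, 1. (A is shown rounded to 4 decimals, so these recover the underlying integer eigenvalues to within that precision.)
Verification: the trace of A = -1 equals the sum of eigenvalues -1, and det(A) ≈ -2.0001 matches the eigenvalue product -2.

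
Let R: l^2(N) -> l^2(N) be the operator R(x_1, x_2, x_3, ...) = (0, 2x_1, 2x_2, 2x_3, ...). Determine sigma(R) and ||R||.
sigma(R) = closed disk {z in C : |z| ≤ 2}; ||R|| = 2

Note R = 2·U where U is the unit right shift (U x)_k = x_{k-1} (with x_0 := 0); so ||R|| = 2||U|| and sigma(R) = 2·sigma(U). ||R x||^2 = sum_{k≥1} |2x_k|^2 = 4||x||^2, so ||R|| = 2 and sigma(R) ⊂ {|z| ≤ 2}. For any |lambda| < 2, the equation (R - lambda I) x = 0 forces x_1 = 0, then 2x_k = lambda x_{k+1} ⇒ x = 0, so R has no eigenvalues. But (R - lambda I) is not surjective for |lambda| < 2: solving (R - lambda I) x = e_1 would require x_n proportional to (lambda/2)^(-n), which is not in l^2. So every |lambda| < 2 lies in the residual spectrum. The boundary |lambda| = 2 is in the approximate point spectrum (the spectrum is closed). Hence sigma(R) is the closed disk of radius 2.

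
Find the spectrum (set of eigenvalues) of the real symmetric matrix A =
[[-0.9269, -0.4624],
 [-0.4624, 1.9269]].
sigma(A) ≈ {-1, 2}

A is real symmetric, so its spectrum consists of real eigenvalues. Expanding the characteristic polynomial of the displayed matrix gives
  det(λ I - A) = p(λ) = λ^2 + (-1)λ + (-2).
Solving p(λ) = 0 yields eigenvalues ≈ -1, 2. (A is shown rounded to 4 decimals, so these recover the underlying integer eigenvalues to within that precision.)
Verification: the trace of A = 1 equals the sum of eigenvalues 1, and det(A) ≈ -1.9999 matches the eigenvalue product -2.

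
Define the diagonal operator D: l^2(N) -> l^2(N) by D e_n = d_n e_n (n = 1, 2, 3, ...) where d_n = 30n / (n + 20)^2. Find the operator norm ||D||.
||D|| = 3/8 (attained at n = 20)

For D diagonal, ||D|| = sup_n |d_n|. Treat f(x) = 30x / (x + 20)^2 for real x > 0. By the quotient rule, f'(x) = 30(20 - x)/(x + 20)^3, which is positive for x < 20 and negative for x > 20. So f has a unique maximum at x = 20, and since 20 is a positive integer, the supremum over n ≥ 1 is attained at n = 20: d_20 = 30·20/(20 + 20)^2 = 30·20/1600 = 3/8. Hence ||D|| = 3/8.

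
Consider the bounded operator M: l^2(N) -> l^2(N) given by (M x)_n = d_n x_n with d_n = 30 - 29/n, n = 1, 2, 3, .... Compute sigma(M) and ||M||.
sigma(M) = {30 - 29/n : n ≥ 1} ∪ {30}; ||M|| = 30

A bounded diagonal operator on l^2 with diagonal entries d_n has spectrum equal to the closure of {d_n : n ≥ 1}: every d_n is an eigenvalue (with eigenvector e_n), so {d_n} ⊂ sigma(M); the spectrum is closed, so its closure is too; and for lambda not in the closure, (M - lambda I) has bounded inverse (the diagonal entries 1/(d_n - lambda) are bounded). For our sequence d_n = 30 - 29/n, n = 1, 2, 3, ...:
  - {d_n} = {30 - 29/n : n ≥ 1}; the only limit point is 30
  - closure = {30 - 29/n : n ≥ 1} ∪ {30}
For the norm: a diagonal operator has ||M|| = sup_n |d_n|. Here d_n = 30 - 29/n increases monotonically from d_1 = 1 toward 30, with all terms in [1, 30); so sup_n |d_n| = 30 (the supremum is the limit, not attained). So ||M|| = 30.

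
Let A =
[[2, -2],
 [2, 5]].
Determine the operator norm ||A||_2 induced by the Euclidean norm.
||A||_2 = sqrt((37 + sqrt(585))/2) ≈ 5.5311 (= sqrt(largest eigenvalue of A^T A))

||A||_2 = sigma_max(A) = sqrt(lambda_max(A^T A)). Form the symmetric matrix M = A^T A =
[[8, 6],
 [6, 29]].
Its characteristic polynomial (trace, determinant of M give the coefficients) is
  p(λ) = det(λ I - M) = λ^2 - 37λ + 196.
For λ^2 - 37λ + 196 the discriminant is 585. It is nonnegative but not a perfect square, so the roots are real and irrational: λ = (37 ± sqrt(585))/2 ≈ 30.5934, 6.4066.
So the eigenvalues of A^T A are ≈ 6.4066, 30.5934 (all ≥ 0, as they must be for A^T A). The largest is λ_max = (37 + sqrt(585))/2 ≈ 30.5934, hence ||A||_2 = sqrt(λ_max) = sqrt((37 + sqrt(585))/2) ≈ 5.5311.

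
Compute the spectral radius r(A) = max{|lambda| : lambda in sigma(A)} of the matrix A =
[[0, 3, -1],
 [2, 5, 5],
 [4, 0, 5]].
r(A) ≈ 7.8877

The eigenvalues of A are the roots of its characteristic polynomial. With M = A (coefficients from the trace, the sum of principal 2x2 minors, and det A):
  p(λ) = det(λ I - M) = λ^3 - 10λ^2 + 23λ - 50.
No integer candidate from the rational root theorem (±divisors of 50) is a root, so the roots are irrational. The cubic discriminant is Δ = -56268 < 0, so there is one real root and a complex-conjugate pair. p(7) = -36 and p(8) = 6 have opposite signs, so a root lies in (7, 8); Newton's method refines it to λ ≈ 7.8877. Dividing out (λ - (7.8877)) leaves approximately λ^2 - 2.1123λ + 6.339. For λ^2 - 2.1123λ + 6.339 the discriminant is -20.8941. It is negative, so the remaining roots are the complex-conjugate pair λ ≈ 1.0561 ± 2.2855i. Their product equals the constant term, so |λ|^2 ≈ 6.339 and |λ| ≈ 2.5177.
Thus the eigenvalues (to 4 decimals) are 7.8877 (modulus 7.8877); 1.0561 ± 2.2855i (modulus 2.5177). The spectral radius is the largest modulus: r(A) ≈ 7.8877. (Cross-check: r(A) ≤ ||A||_2 ≈ 9.0239; equality holds whenever A is normal, though it can also hold for some non-normal A.)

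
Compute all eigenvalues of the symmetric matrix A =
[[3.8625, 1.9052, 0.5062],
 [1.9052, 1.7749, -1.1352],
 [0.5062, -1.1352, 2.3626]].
sigma(A) ≈ {0, 3, 5}

A is real symmetric, so its spectrum consists of real eigenvalues. Expanding the characteristic polynomial of the displayed matrix gives
  det(λ I - A) = p(λ) = λ^3 + (-8)λ^2 + (15)λ + (0).
Solving p(λ) = 0 yields eigenvalues ≈ 0, 3, 5. (A is shown rounded to 4 decimals, so these recover the underlying integer eigenvalues to within that precision.)
Verification: the trace of A = 8 equals the sum of eigenvalues 8, and det(A) ≈ -0.0007 matches the eigenvalue product 0.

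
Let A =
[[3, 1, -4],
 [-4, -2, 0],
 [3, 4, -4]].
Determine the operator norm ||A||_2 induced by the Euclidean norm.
||A||_2 ≈ 8.625 (= sqrt(largest eigenvalue of A^T A))

||A||_2 = sigma_max(A) = sqrt(lambda_max(A^T A)). Form the symmetric matrix M = A^T A =
[[34, 23, -24],
 [23, 21, -20],
 [-24, -20, 32]].
Its characteristic polynomial (trace, sum of principal 2x2 minors, determinant of M give the coefficients) is
  p(λ) = det(λ I - M) = λ^3 - 87λ^2 + 969λ - 2304.
No integer candidate from the rational root theorem (±divisors of 2304) is a root, so the roots are irrational. The cubic discriminant is Δ = 751706109 > 0, so there are three distinct real roots. p(3) = -153 and p(4) = 244 have opposite signs, so a root lies in (3, 4); Newton's method refines it to λ ≈ 3.3419. p(9) = 99 and p(10) = -314 have opposite signs, so a root lies in (9, 10); Newton's method refines it to λ ≈ 9.2676. p(74) = -1786 and p(75) = 2871 have opposite signs, so a root lies in (74, 75); Newton's method refines it to λ ≈ 74.3905. Check (Vieta): the three roots sum to 87, matching tr M = 87.
So the eigenvalues of A^T A are ≈ 3.3419, 9.2676, 74.3905 (all ≥ 0, as they must be for A^T A). The largest is λ_max ≈ 74.3905, hence ||A||_2 = sqrt(λ_max) ≈ 8.625.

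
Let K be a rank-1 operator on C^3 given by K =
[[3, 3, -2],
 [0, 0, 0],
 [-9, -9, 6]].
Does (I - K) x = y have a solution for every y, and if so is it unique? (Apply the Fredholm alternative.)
(I - K) is invertible (det(I - K) = -8 ≠ 0), so for every y in C^3 the equation (I - K) x = y has a unique solution.

K has rank 1, so it is an outer product K = u v^T: every row of K is a multiple of one row vector. Reading off the entries, u = (-1, 0, 3) and v = (-3, -3, 2) (row i of K equals u_i·v^T). A rank-one matrix u v^T satisfies K u = u (v·u) and kills the (2)-dimensional subspace v^⊥, so its characteristic polynomial is lambda^2 (lambda - v·u) with v·u = tr K = 9. Hence the eigenvalues of I - K are 1 (multiplicity 2) and 1 - (9) = -8, so det(I - K) = -8. (Direct check: I - K =
[[-2, -3, 2],
 [0, 1, 0],
 [9, 9, -5]]
has determinant -8.) The finite-dimensional Fredholm alternative says: either (I - K) is invertible, or ker(I - K) ≠ {0} and then range(I - K) = ker((I - K)^*)^⊥, with dim ker(I - K) = dim ker((I - K)^*). Since det(I - K) ≠ 0, 1 is not an eigenvalue of K and ker(I - K) = {0}, so we are in the first case: for every y there is a unique x = (I - K)^(-1) y. Explicitly, by the Sherman–Morrison formula, (I - u v^T)^(-1) = I + u v^T/(1 - v·u), i.e. (I - K)^(-1) = I + K/(-8).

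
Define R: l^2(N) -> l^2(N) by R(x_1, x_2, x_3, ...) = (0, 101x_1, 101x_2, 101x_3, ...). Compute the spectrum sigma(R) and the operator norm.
sigma(R) = closed disk {z in C : |z| ≤ 101}; ||R|| = 101

Note R = 101·U where U is the unit right shift (U x)_k = x_{k-1} (with x_0 := 0); so ||R|| = 101||U|| and sigma(R) = 101·sigma(U). ||R x||^2 = sum_{k≥1} |101x_k|^2 = 10201||x||^2, so ||R|| = 101 and sigma(R) ⊂ {|z| ≤ 101}. For any |lambda| < 101, the equation (R - lambda I) x = 0 forces x_1 = 0, then 101x_k = lambda x_{k+1} ⇒ x = 0, so R has no eigenvalues. But (R - lambda I) is not surjective for |lambda| < 101: solving (R - lambda I) x = e_1 would require x_n proportional to (lambda/101)^(-n), which is not in l^2. So every |lambda| < 101 lies in the residual spectrum. The boundary |lambda| = 101 is in the approximate point spectrum (the spectrum is closed). Hence sigma(R) is the closed disk of radius 101.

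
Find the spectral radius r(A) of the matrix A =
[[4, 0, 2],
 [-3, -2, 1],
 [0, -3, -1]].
r(A) ≈ 4.469

The eigenvalues of A are the roots of its characteristic polynomial. With M = A (coefficients from the trace, the sum of principal 2x2 minors, and det A):
  p(λ) = det(λ I - M) = λ^3 - λ^2 - 7λ - 38.
No integer candidate from the rational root theorem (±divisors of 38) is a root, so the roots are irrational. The cubic discriminant is Δ = -42507 < 0, so there is one real root and a complex-conjugate pair. p(4) = -18 and p(5) = 27 have opposite signs, so a root lies in (4, 5); Newton's method refines it to λ ≈ 4.469. Dividing out (λ - (4.469)) leaves approximately λ^2 + 3.469λ + 8.503. For λ^2 + 3.469λ + 8.503 the discriminant is -21.978. It is negative, so the remaining roots are the complex-conjugate pair λ ≈ -1.7345 ± 2.344i. Their product equals the constant term, so |λ|^2 ≈ 8.503 and |λ| ≈ 2.916.
Thus the eigenvalues (to 4 decimals) are 4.469 (modulus 4.469); -1.7345 ± 2.344i (modulus 2.916). The spectral radius is the largest modulus: r(A) ≈ 4.469. (Cross-check: r(A) ≤ ||A||_2 ≈ 5.3475; equality holds whenever A is normal, though it can also hold for some non-normal A.)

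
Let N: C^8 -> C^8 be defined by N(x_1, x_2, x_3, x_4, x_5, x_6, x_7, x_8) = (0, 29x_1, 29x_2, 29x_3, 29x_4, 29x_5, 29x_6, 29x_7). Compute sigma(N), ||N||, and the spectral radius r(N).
sigma(N) = {0}; ||N|| = 29; r(N) = 0. (N is nilpotent with N^8 = 0.)

On C^8, N is a strictly lower-triangular matrix with 29 on the subdiagonal and zeros elsewhere, so its characteristic polynomial is lambda^8 and every eigenvalue is 0: sigma(N) = {0}. For the operator norm, N e_i = 29e_{i+1} for i = 1, ..., 7 and N e_8 = 0, so the singular values of N are 29 (with multiplicity 7) and 0; hence ||N|| = 29. The spectral radius r(N) = max|lambda| = 0. Note ||N|| > r(N) — characteristic of non-normal nilpotent operators. Indeed N^8 = 0.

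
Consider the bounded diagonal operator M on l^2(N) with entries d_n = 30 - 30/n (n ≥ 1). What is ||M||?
||M|| = 30

For a diagonal operator on l^2 with entries d_n, ||M|| = sup_n |d_n|. Here d_1 = 0, d_2 = 15, ..., and d_n = 30 - 30/n increases monotonically toward 30. All terms lie in [0, 30), so |d_n| = d_n and the supremum is the limit 30, which is not attained by any individual d_n. Hence ||M|| = 30.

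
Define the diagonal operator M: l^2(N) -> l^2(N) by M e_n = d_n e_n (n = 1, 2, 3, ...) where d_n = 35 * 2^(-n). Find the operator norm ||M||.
||M|| = 35/2 (attained at n = 1)

For M diagonal, ||M|| = sup_n |d_n|. The sequence d_n = 35 * 2^(-n) is positive and strictly decreasing (ratio 2^(-1) < 1), so the supremum is d_1 = 35/2. Hence ||M|| = 35/2.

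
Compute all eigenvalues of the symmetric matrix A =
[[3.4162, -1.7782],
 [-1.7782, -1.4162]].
sigma(A) ≈ {-2, 4}

A is real symmetric, so its spectrum consists of real eigenvalues. Expanding the characteristic polynomial of the displayed matrix gives
  det(λ I - A) = p(λ) = λ^2 + (-2)λ + (-8).
Solving p(λ) = 0 yields eigenvalues ≈ -2, 4. (A is shown rounded to 4 decimals, so these recover the underlying integer eigenvalues to within that precision.)
Verification: the trace of A = 2 equals the sum of eigenvalues 2, and det(A) ≈ -8.0000 matches the eigenvalue product -8.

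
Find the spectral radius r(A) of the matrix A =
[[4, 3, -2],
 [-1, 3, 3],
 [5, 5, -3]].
r(A) ≈ 5.3565

The eigenvalues of A are the roots of its characteristic polynomial. With M = A (coefficients from the trace, the sum of principal 2x2 minors, and det A):
  p(λ) = det(λ I - M) = λ^3 - 4λ^2 - 11λ + 20.
No integer candidate from the rational root theorem (±divisors of 20) is a root, so the roots are irrational. The cubic discriminant is Δ = 17420 > 0, so there are three distinct real roots. p(-3) = -10 and p(-2) = 18 have opposite signs, so a root lies in (-3, -2); Newton's method refines it to λ ≈ -2.7261. p(1) = 6 and p(2) = -10 have opposite signs, so a root lies in (1, 2); Newton's method refines it to λ ≈ 1.3696. p(5) = -10 and p(6) = 26 have opposite signs, so a root lies in (5, 6); Newton's method refines it to λ ≈ 5.3565. Check (Vieta): the three roots sum to 4, matching tr M = 4.
Thus the eigenvalues (to 4 decimals) are -2.7261 (modulus 2.7261); 1.3696 (modulus 1.3696); 5.3565 (modulus 5.3565). The spectral radius is the largest modulus: r(A) ≈ 5.3565. (Cross-check: r(A) ≤ ||A||_2 ≈ 9.3626; equality holds whenever A is normal, though it can also hold for some non-normal A.)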